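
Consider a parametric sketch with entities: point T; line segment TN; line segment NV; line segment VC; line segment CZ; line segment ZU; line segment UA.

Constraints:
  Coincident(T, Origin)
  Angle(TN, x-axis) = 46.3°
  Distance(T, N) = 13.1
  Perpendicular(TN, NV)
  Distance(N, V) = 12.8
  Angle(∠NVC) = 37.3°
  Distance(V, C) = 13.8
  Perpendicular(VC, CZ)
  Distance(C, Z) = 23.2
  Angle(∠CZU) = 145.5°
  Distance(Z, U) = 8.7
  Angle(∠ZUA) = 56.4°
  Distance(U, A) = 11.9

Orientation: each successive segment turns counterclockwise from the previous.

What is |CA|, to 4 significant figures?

21.48

∠CZU = 145.5° gives ZU at 43.50° from the x-axis; with |ZU| = 8.7, U = (31.18, 14.30). ∠ZUA = 56.4° gives UA at 167.1° from the x-axis; with |UA| = 11.9, A = (19.58, 16.96). Then |CA| = |A − C| = 21.48.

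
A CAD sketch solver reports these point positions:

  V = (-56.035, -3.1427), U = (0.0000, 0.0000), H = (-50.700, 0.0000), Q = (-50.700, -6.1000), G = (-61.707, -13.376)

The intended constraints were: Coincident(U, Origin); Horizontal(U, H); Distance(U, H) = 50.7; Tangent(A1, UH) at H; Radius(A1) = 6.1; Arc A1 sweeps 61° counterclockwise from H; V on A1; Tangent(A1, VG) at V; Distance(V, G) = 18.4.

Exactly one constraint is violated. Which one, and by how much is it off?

Distance(V, G) = 18.4 — off by 6.70.

U = (0.00, 0.00) ✓; U.y = 0.00, H.y = 0.00 ✓; |UH| = 50.70 ✓; ∠(QH, HU) = 90.00° ✓; |QH| = 6.100 ✓; bearing(Q→V) − bearing(Q→H) = 61.00° ✓; |QV| = 6.100 ✓; ∠(QV, VG) = 90.00° ✓; |VG| = 11.70 ✗.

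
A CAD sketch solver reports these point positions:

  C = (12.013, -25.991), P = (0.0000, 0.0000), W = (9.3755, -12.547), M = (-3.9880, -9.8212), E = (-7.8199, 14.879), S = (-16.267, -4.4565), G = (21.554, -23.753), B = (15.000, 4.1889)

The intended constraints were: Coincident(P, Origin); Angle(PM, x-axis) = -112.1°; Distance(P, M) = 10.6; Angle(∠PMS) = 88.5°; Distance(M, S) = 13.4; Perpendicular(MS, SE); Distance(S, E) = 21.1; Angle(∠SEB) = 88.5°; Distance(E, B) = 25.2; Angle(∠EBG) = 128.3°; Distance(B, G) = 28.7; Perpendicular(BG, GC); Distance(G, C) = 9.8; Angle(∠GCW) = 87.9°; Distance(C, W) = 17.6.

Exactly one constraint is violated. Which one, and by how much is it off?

Distance(C, W) = 17.6 — off by 3.90.

P = (0.00, 0.00) ✓; PM at -112.1° ✓; |PM| = 10.60 ✓; ∠PMS = 88.50° ✓; |MS| = 13.40 ✓; ∠(MS, SE) = 90.00° ✓; |SE| = 21.10 ✓; ∠SEB = 88.50° ✓; |EB| = 25.20 ✓; ∠EBG = 128.3° ✓; |BG| = 28.70 ✓; ∠(BG, GC) = 90.00° ✓; |GC| = 9.800 ✓; ∠GCW = 87.90° ✓; |CW| = 13.70 ✗.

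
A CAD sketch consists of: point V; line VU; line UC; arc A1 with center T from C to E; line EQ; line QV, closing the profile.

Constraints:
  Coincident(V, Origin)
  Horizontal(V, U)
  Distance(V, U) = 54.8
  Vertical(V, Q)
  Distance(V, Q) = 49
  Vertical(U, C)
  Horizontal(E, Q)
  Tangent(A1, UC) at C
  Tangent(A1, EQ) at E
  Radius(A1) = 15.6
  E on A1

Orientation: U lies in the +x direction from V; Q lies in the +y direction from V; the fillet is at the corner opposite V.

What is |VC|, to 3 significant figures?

64.2

The virtual corner opposite V is at (54.8, 49.0). The tangent condition forces TC to be normal to UC and A1 meets EQ tangentially, so TE is at right angles to EQ, with radius 15.6, so the center T sits 15.6 in from both sides at T = (39.2, 33.4). That places the tangent points at C = (54.8, 33.4) on UC and E = (39.2, 49.0) on EQ. Then |VC| = |C − V| = 64.2.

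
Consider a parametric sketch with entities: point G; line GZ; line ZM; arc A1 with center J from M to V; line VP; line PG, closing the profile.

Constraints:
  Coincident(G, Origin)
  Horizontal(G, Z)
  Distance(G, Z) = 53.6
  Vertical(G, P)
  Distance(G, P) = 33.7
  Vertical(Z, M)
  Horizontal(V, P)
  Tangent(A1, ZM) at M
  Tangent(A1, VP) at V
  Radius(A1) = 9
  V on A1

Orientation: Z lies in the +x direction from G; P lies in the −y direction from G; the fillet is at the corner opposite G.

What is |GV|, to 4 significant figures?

55.90

G is at the origin; GZ is horizontal with |GZ| = 53.6 and Z on the +x side, so Z = (53.60, 0.000). GP is vertical with |GP| = 33.7 and P on the −y side, so P = (0.000, -33.70). The virtual corner opposite G is at (53.60, -33.70). The tangent condition forces JM to be normal to ZM and tangency of A1 to VP means the radius JV is perpendicular to VP, with radius 9.0, so the center J sits 9.0 in from both sides at J = (44.60, -24.70). That places the tangent points at M = (53.60, -24.70) on ZM and V = (44.60, -33.70) on VP. Then |GV| = |V − G| = 55.90.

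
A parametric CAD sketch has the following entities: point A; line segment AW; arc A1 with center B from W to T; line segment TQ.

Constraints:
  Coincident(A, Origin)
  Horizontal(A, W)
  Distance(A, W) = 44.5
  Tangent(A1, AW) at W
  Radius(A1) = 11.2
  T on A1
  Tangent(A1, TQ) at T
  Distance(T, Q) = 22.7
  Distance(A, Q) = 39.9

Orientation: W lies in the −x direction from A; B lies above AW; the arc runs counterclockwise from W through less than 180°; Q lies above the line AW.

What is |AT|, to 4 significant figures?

34.72

Checks: ∠(BW, WA) = 90.00° ✓; |BT| = 11.20 ✓; ∠(BT, TQ) = 90.00° ✓; |TQ| = 22.70 ✓; |AQ| = 39.90 ✓.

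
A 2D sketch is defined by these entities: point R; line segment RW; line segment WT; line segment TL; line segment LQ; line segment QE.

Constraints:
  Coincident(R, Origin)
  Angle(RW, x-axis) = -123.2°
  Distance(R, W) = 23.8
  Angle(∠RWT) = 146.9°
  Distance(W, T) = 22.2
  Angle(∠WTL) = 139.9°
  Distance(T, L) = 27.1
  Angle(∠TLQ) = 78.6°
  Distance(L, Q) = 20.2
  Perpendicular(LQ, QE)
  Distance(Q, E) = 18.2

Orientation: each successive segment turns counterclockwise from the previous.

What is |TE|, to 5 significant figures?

17.038

R is at the origin; RW runs at -123.2° with length 23.8, so W = (-13.032, -19.915). ∠RWT = 146.9° gives WT at -90.100° from the x-axis; with |WT| = 22.2, T = (-13.071, -42.115). ∠WTL = 139.9° gives TL at -50.000° from the x-axis; with |TL| = 27.1, L = (4.3488, -62.875). ∠TLQ = 78.6° gives LQ at 51.400° from the x-axis; with |LQ| = 20.2, Q = (16.951, -47.088). The perpendicularity gives QE at right angles to LQ, so QE runs at 141.40°; with |QE| = 18.2, E = (2.7275, -35.733). Then |TE| = |E − T| = 17.038.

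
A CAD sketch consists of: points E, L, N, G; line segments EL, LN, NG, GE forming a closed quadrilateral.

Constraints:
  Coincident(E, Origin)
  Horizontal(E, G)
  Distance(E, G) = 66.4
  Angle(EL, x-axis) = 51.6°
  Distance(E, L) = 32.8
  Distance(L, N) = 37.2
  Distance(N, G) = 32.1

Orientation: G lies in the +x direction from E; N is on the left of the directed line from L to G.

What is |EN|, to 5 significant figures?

64.972

E is at the origin; E and G share the same y with |EG| = 66.4 and G in +x, so G = (66.4, 0). EL runs at 51.6° with |EL| = 32.8, so L = (20.374, 25.705). N is determined by |LN| = 37.2 and |NG| = 32.1 together: it lies at the intersection of circle(L, 37.2) and circle(G, 32.1). With |LG| = 52.718, the foot of the radical line on LG is 29.711 from L and the perpendicular offset is √(37.2² − 29.711²) = 22.385. Taking the left-of-LG solution: N = (57.228, 30.762).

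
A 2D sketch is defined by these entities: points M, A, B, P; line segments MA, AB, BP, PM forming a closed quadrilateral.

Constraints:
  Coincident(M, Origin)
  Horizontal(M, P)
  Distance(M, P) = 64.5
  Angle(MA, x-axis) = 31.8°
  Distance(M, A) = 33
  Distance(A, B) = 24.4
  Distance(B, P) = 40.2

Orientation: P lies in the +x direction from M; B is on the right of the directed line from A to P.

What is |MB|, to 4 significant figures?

25.79

Checks: |AB| = 24.40 ✓; |BP| = 40.20 ✓.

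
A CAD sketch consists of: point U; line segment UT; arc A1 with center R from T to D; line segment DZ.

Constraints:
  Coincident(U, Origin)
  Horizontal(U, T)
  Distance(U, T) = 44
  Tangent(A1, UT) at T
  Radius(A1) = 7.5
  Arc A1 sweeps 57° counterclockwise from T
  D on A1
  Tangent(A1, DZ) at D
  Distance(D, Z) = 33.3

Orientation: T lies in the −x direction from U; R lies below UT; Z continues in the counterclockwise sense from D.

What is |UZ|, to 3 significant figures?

75.3

U is at the origin; UT is horizontal with |UT| = 44.0 and T on the −x side, so T = (-44.0, 0.00). A1 meets UT tangentially, so RT is at right angles to UT, so R = T + (0, -7.5) = (-44.0, -7.50). On A1, T sits at bearing 90° from R; a 57° counterclockwise sweep puts D at bearing 147°, so D = R + 7.5·(cos 147°, sin 147°) = (-50.3, -3.42). Tangency of A1 to DZ means the radius RD is perpendicular to DZ, so DZ runs along (−sin 147°, cos 147°); with |DZ| = 33.3, Z = (-68.4, -31.3). Then |UZ| = |Z − U| = 75.3.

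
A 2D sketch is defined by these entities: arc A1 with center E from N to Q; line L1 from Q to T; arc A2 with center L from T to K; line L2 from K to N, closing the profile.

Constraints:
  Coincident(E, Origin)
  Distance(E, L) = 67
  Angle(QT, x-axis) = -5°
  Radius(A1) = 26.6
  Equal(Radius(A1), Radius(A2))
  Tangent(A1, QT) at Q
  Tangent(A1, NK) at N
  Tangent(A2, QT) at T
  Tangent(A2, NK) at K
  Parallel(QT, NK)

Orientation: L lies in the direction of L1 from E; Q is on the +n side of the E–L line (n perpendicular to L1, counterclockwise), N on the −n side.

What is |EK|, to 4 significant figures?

72.09

The slot axis is L1's direction at -5.0°, so u = (cos -5.0°, sin -5.0°) = (0.9962, -0.08716) and n = (−sin -5.0°, cos -5.0°) = (0.08716, 0.9962). E is at the origin and L lies 67.0 along u from E, so L = 67.0·u = (66.75, -5.839). Tangency of A1 to both parallel lines with radius 26.6 puts Q and N at E ± 26.6·n: Q = (2.318, 26.50), N = (-2.318, -26.50). Equal radii place T and K the same way about L: T = L + 26.6·n = (69.06, 20.66), K = L − 26.6·n = (64.43, -32.34). Then |EK| = |K − E| = 72.09.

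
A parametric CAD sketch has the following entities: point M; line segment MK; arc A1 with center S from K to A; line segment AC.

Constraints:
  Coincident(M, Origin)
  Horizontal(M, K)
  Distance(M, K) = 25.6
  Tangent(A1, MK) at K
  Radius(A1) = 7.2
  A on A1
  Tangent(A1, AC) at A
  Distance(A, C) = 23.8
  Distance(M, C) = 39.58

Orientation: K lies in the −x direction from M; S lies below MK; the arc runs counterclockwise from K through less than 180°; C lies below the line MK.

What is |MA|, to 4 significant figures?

33.76

M is at the origin; M and K share the same y with |MK| = 25.6 and K on the −x side, so K = (-25.60, 0.000). Since A1 is tangent to MK there, SK ⟂ MK, so S = K + (0, -7.2) = (-25.60, -7.200). Since SA ⟂ AC (tangency), |SC| = √(7.2² + 23.8²) = 24.87 regardless of where A sits on A1. So C lies on both circle(M, 39.58) and circle(S, 24.87); the below-MK intersection is C = (-23.34, -31.96). A is the foot of the tangent from C: A = (-32.27, -9.901).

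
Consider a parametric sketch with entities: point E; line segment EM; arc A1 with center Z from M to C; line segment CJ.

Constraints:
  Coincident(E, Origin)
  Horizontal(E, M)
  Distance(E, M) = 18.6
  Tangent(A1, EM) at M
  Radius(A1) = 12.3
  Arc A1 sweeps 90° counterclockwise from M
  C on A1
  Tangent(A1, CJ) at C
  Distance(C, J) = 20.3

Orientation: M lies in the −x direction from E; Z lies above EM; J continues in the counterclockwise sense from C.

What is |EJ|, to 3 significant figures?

33.2

On A1, M sits at bearing -90° from Z; a 90° counterclockwise sweep puts C at bearing 0°, so C = Z + 12.3·(cos 0°, sin 0°) = (-6.30, 12.3). Since A1 is tangent to CJ there, ZC ⟂ CJ, so CJ runs along (−sin 0°, cos 0°); with |CJ| = 20.3, J = (-6.30, 32.6). Then |EJ| = |J − E| = 33.2.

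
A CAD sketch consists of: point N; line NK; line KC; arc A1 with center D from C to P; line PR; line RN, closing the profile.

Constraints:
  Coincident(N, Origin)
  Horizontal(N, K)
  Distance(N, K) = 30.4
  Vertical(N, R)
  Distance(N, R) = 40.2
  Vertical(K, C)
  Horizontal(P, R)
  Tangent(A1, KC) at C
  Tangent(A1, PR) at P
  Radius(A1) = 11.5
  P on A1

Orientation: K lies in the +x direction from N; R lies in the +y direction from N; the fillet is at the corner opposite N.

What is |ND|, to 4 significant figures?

34.36

N is at the origin; N and K share the same y with |NK| = 30.4 and K on the +x side, so K = (30.40, 0.000). N and R share the same x with |NR| = 40.2 and R on the +y side, so R = (0.000, 40.20). The virtual corner opposite N is at (30.40, 40.20). A1 meets KC tangentially, so DC is at right angles to KC and tangency of A1 to PR means the radius DP is perpendicular to PR, with radius 11.5, so the center D sits 11.5 in from both sides at D = (18.90, 28.70). Then |ND| = |D − N| = 34.36.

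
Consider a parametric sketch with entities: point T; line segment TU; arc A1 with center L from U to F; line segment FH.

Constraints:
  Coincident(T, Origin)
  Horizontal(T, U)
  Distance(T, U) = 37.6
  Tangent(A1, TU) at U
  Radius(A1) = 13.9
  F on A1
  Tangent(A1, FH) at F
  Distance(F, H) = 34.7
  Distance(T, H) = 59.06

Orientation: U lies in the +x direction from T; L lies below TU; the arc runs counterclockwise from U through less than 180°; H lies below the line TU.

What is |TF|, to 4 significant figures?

29.09

T is at the origin; T and U share the same y with |TU| = 37.6 and U on the +x side, so U = (37.60, 0.000). A1 meets TU tangentially, so LU is at right angles to TU, so L = U + (0, -13.9) = (37.60, -13.90). Since LF ⟂ FH (tangency), |LH| = √(13.9² + 34.7²) = 37.38 regardless of where F sits on A1. So H lies on both circle(T, 59.06) and circle(L, 37.38); the below-TU intersection is H = (30.47, -50.59). F is the foot of the tangent from H: F = (23.95, -16.51).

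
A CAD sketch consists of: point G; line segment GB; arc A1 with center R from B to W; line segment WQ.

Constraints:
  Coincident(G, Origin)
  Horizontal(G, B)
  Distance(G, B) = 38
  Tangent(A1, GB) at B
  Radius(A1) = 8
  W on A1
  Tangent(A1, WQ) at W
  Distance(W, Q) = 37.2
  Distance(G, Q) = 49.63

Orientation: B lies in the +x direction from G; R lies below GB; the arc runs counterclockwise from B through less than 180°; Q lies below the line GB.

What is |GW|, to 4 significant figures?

30.84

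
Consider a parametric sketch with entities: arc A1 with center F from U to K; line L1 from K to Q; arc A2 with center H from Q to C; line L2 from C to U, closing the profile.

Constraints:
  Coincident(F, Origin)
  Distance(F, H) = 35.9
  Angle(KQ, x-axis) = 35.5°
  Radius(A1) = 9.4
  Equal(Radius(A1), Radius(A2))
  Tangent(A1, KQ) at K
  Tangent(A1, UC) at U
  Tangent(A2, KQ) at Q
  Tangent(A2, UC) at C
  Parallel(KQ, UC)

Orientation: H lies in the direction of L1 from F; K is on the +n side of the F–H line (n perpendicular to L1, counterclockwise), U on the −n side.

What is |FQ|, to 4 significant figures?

37.11

The slot axis is L1's direction at 35.5°, so u = (cos 35.5°, sin 35.5°) = (0.8141, 0.5807) and n = (−sin 35.5°, cos 35.5°) = (-0.5807, 0.8141). F is at the origin and H lies 35.9 along u from F, so H = 35.9·u = (29.23, 20.85). Tangency of A1 to both parallel lines with radius 9.4 puts K and U at F ± 9.4·n: K = (-5.459, 7.653), U = (5.459, -7.653). Equal radii place Q and C the same way about H: Q = H + 9.4·n = (23.77, 28.50), C = H − 9.4·n = (34.69, 13.19). Then |FQ| = |Q − F| = 37.11.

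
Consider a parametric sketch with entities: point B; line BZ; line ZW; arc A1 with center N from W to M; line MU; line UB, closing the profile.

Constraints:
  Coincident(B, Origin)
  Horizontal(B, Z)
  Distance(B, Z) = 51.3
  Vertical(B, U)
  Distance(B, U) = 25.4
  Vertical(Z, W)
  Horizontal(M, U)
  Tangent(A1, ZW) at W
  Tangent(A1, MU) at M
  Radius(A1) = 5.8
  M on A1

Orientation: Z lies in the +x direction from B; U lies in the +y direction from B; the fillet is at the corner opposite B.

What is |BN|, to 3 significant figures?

49.5

B is at the origin; B and Z share the same y with |BZ| = 51.3 and Z on the +x side, so Z = (51.3, 0.00). B and U share the same x with |BU| = 25.4 and U on the +y side, so U = (0.00, 25.4). The virtual corner opposite B is at (51.3, 25.4). Tangency of A1 to ZW means the radius NW is perpendicular to ZW and the tangent condition forces NM to be normal to MU, with radius 5.8, so the center N sits 5.8 in from both sides at N = (45.5, 19.6). Then |BN| = |N − B| = 49.5.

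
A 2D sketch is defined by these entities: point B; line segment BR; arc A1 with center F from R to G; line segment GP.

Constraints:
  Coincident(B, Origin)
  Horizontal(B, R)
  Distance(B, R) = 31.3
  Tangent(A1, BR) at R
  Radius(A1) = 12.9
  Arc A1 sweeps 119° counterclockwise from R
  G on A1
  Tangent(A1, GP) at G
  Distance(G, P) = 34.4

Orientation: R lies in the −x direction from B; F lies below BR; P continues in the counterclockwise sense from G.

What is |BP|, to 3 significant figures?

55.6

B is at the origin; B and R share the same y with |BR| = 31.3 and R on the −x side, so R = (-31.3, 0.00). Tangency of A1 to BR means the radius FR is perpendicular to BR, so F = R + (0, -12.9) = (-31.3, -12.9). On A1, R sits at bearing 90° from F; a 119° counterclockwise sweep puts G at bearing 209°, so G = F + 12.9·(cos 209°, sin 209°) = (-42.6, -19.2). Tangency of A1 to GP means the radius FG is perpendicular to GP, so GP runs along (−sin 209°, cos 209°); with |GP| = 34.4, P = (-25.9, -49.2). Then |BP| = |P − B| = 55.6.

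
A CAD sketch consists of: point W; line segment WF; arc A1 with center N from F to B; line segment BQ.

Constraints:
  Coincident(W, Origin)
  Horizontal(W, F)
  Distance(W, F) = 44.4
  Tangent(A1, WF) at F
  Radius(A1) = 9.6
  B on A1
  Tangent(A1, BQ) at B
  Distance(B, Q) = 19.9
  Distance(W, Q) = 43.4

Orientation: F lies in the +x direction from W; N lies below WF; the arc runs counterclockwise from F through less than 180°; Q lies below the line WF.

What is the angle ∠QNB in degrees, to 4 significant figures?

64.25°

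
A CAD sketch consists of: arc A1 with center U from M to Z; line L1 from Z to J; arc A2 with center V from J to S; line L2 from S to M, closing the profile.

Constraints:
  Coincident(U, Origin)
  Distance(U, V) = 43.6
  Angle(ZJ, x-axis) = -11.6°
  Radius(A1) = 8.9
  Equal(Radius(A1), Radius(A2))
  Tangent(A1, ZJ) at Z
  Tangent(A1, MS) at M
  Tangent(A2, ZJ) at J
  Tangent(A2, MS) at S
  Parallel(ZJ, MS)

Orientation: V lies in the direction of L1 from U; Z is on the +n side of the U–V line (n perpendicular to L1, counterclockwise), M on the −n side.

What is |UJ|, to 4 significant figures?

44.50

The slot axis is L1's direction at -11.6°, so u = (cos -11.6°, sin -11.6°) = (0.9796, -0.2011) and n = (−sin -11.6°, cos -11.6°) = (0.2011, 0.9796). U is at the origin and V lies 43.6 along u from U, so V = 43.6·u = (42.71, -8.767). Tangency of A1 to both parallel lines with radius 8.9 puts Z and M at U ± 8.9·n: Z = (1.790, 8.718), M = (-1.790, -8.718). Equal radii place J and S the same way about V: J = V + 8.9·n = (44.50, -0.04878), S = V − 8.9·n = (40.92, -17.49). Then |UJ| = |J − U| = 44.50.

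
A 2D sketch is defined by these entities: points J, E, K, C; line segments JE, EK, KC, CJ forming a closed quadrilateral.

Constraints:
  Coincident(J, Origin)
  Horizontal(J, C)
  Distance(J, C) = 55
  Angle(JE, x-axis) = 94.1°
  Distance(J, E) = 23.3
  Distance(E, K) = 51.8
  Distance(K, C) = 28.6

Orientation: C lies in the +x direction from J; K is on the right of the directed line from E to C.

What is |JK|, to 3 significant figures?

35.6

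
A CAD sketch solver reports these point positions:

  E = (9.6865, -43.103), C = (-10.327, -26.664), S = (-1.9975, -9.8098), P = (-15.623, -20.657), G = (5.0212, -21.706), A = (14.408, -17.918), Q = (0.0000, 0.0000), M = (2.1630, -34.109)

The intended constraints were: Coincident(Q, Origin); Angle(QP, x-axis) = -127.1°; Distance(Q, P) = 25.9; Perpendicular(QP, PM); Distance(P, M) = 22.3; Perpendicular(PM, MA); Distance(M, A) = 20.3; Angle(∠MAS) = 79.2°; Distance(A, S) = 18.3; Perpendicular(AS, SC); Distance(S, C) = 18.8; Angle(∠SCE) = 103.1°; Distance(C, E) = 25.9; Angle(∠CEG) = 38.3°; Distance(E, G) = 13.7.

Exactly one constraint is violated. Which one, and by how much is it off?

Distance(E, G) = 13.7 — off by 8.20.

Q = (0.00, 0.00) ✓; QP at -127.1° ✓; |QP| = 25.90 ✓; ∠(QP, PM) = 90.00° ✓; |PM| = 22.30 ✓; ∠(PM, MA) = 90.00° ✓; |MA| = 20.30 ✓; ∠MAS = 79.20° ✓; |AS| = 18.30 ✓; ∠(AS, SC) = 90.00° ✓; |SC| = 18.80 ✓; ∠SCE = 103.1° ✓; |CE| = 25.90 ✓; ∠CEG = 38.30° ✓; |EG| = 21.90 ✗.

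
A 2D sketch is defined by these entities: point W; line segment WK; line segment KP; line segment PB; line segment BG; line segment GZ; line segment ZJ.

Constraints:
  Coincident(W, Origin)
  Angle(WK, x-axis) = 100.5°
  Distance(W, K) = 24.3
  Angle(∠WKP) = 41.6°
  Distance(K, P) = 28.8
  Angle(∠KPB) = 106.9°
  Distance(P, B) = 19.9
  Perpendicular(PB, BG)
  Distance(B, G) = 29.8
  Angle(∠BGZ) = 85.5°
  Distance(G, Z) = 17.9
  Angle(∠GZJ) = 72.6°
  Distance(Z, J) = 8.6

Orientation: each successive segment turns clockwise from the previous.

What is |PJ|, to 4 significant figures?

21.08

∠BGZ = 85.5° gives GZ at 64.50° from the x-axis; with |GZ| = 17.9, Z = (-8.949, 14.46). ∠GZJ = 72.6° gives ZJ at -42.90° from the x-axis; with |ZJ| = 8.6, J = (-2.649, 8.605). Then |PJ| = |J − P| = 21.08.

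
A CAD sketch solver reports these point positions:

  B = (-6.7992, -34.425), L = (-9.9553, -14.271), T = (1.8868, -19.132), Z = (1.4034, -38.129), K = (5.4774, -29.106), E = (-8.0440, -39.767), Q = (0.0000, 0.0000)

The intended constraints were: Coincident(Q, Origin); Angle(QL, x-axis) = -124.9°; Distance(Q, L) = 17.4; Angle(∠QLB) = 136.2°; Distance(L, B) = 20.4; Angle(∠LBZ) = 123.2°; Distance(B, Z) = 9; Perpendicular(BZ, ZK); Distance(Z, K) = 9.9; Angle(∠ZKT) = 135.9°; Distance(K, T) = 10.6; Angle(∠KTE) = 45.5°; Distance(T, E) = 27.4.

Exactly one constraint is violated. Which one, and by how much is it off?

Distance(T, E) = 27.4 — off by 4.50.

Q = (0.00, 0.00) ✓; QL at -124.9° ✓; |QL| = 17.40 ✓; ∠QLB = 136.2° ✓; |LB| = 20.40 ✓; ∠LBZ = 123.2° ✓; |BZ| = 9.000 ✓; ∠(BZ, ZK) = 90.00° ✓; |ZK| = 9.900 ✓; ∠ZKT = 135.9° ✓; |KT| = 10.60 ✓; ∠KTE = 45.50° ✓; |TE| = 22.90 ✗.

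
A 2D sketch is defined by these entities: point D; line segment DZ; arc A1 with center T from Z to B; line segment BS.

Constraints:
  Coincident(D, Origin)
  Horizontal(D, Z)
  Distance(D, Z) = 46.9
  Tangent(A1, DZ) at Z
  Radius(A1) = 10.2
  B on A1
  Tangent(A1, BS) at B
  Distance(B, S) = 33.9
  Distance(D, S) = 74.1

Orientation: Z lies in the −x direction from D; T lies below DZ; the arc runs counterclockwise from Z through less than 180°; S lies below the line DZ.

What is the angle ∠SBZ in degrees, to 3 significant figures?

138°

D is at the origin; DZ is horizontal with |DZ| = 46.9 and Z on the −x side, so Z = (-46.9, 0.00). Since A1 is tangent to DZ there, TZ ⟂ DZ, so T = Z + (0, -10.2) = (-46.9, -10.2). Since TB ⟂ BS (tangency), |TS| = √(10.2² + 33.9²) = 35.4 regardless of where B sits on A1. So S lies on both circle(D, 74.1) and circle(T, 35.4); the below-DZ intersection is S = (-60.4, -42.9). B is the foot of the tangent from S: B = (-57.1, -9.19).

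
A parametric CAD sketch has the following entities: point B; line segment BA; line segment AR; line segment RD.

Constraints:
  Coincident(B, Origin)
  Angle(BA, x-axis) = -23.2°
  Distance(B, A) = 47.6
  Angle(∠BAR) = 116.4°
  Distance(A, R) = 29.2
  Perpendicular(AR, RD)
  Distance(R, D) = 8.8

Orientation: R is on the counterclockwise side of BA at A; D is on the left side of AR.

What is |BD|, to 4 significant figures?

60.68

B is at the origin; BA runs at -23.2° with length 47.6, so A = 47.6·(cos -23.2°, sin -23.2°) = (43.75, -18.75). ∠BAR = 116.4°, so AR runs at -23.2° + (180° − 116.4°) = 40.40° from the x-axis; with |AR| = 29.2, R = A + 29.2·(cos 40.40°, sin 40.40°) = (65.99, 0.1735). AR ⟂ RD; with |RD| = 8.8 on the left of AR, D = R + 8.8·(-0.6481, 0.7615) = (60.28, 6.875). Then |BD| = |D − B| = 60.68.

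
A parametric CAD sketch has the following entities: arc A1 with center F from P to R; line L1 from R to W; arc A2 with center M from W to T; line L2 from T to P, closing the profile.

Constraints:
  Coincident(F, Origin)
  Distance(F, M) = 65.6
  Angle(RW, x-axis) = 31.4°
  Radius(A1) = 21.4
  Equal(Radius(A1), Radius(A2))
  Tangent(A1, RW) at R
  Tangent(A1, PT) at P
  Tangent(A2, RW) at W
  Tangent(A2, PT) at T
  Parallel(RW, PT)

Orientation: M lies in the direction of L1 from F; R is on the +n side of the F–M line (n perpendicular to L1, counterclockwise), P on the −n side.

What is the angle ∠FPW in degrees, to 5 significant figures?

56.878°

The slot axis is L1's direction at 31.4°, so u = (cos 31.4°, sin 31.4°) = (0.85355, 0.52101) and n = (−sin 31.4°, cos 31.4°) = (-0.52101, 0.85355). F is at the origin and M lies 65.6 along u from F, so M = 65.6·u = (55.993, 34.178). Tangency of A1 to both parallel lines with radius 21.4 puts R and P at F ± 21.4·n: R = (-11.150, 18.266), P = (11.150, -18.266). Equal radii place W and T the same way about M: W = M + 21.4·n = (44.843, 52.444), T = M − 21.4·n = (67.143, 15.912). Then cos ∠FPW = PF·PW / (|PF||PW|), giving 56.878°.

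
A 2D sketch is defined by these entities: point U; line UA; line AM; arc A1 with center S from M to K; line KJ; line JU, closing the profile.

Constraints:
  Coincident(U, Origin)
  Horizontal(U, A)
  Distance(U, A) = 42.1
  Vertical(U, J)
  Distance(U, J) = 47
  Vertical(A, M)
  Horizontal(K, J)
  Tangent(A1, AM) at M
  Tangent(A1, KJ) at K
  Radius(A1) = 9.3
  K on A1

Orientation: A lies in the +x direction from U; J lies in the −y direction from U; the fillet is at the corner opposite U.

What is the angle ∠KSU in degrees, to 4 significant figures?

139.0°

U is at the origin; UA is horizontal with |UA| = 42.1 and A on the +x side, so A = (42.10, 0.000). U and J share the same x with |UJ| = 47.0 and J on the −y side, so J = (0.000, -47.00). The virtual corner opposite U is at (42.10, -47.00). The tangent condition forces SM to be normal to AM and tangency of A1 to KJ means the radius SK is perpendicular to KJ, with radius 9.3, so the center S sits 9.3 in from both sides at S = (32.80, -37.70). That places the tangent points at M = (42.10, -37.70) on AM and K = (32.80, -47.00) on KJ. Then cos ∠KSU = SK·SU / (|SK||SU|), giving 139.0°.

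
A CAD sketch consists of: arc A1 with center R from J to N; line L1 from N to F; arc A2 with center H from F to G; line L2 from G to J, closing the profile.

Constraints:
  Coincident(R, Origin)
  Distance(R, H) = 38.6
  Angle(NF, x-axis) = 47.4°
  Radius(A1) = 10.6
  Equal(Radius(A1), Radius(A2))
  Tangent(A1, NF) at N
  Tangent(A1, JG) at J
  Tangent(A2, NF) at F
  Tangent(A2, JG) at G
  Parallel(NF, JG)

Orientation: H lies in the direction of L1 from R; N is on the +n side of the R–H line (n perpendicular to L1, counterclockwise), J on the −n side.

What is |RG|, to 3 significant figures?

40.0

The slot axis is L1's direction at 47.4°, so u = (cos 47.4°, sin 47.4°) = (0.677, 0.736) and n = (−sin 47.4°, cos 47.4°) = (-0.736, 0.677). R is at the origin and H lies 38.6 along u from R, so H = 38.6·u = (26.1, 28.4). Tangency of A1 to both parallel lines with radius 10.6 puts N and J at R ± 10.6·n: N = (-7.80, 7.17), J = (7.80, -7.17). Equal radii place F and G the same way about H: F = H + 10.6·n = (18.3, 35.6), G = H − 10.6·n = (33.9, 21.2). Then |RG| = |G − R| = 40.0.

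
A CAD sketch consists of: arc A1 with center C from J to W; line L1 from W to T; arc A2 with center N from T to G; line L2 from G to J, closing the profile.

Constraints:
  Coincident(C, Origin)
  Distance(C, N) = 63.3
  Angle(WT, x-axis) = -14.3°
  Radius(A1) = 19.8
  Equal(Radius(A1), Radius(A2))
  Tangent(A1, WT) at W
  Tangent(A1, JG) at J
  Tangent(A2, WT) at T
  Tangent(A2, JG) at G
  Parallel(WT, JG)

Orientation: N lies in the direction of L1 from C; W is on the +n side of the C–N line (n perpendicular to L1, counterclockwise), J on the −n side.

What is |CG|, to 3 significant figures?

66.3

Tangency of A1 to both parallel lines with radius 19.8 puts W and J at C ± 19.8·n: W = (4.89, 19.2), J = (-4.89, -19.2). Equal radii place T and G the same way about N: T = N + 19.8·n = (66.2, 3.55), G = N − 19.8·n = (56.4, -34.8). Then |CG| = |G − C| = 66.3.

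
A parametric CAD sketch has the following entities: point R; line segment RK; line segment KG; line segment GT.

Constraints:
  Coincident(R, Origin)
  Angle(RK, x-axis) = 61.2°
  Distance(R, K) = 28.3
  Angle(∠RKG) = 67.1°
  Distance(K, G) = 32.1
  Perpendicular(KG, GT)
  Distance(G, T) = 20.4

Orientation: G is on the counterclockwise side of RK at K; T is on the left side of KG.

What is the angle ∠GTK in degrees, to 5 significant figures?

57.563°

∠RKG = 67.1°, so KG runs at 61.2° + (180° − 67.1°) = 174.10° from the x-axis; with |KG| = 32.1, G = K + 32.1·(cos 174.10°, sin 174.10°) = (-18.296, 28.099). The perpendicularity gives GT at right angles to KG; with |GT| = 20.4 on the left of KG, T = G + 20.4·(-0.10279, -0.99470) = (-20.393, 7.8072). Then cos ∠GTK = TG·TK / (|TG||TK|), giving 57.563°.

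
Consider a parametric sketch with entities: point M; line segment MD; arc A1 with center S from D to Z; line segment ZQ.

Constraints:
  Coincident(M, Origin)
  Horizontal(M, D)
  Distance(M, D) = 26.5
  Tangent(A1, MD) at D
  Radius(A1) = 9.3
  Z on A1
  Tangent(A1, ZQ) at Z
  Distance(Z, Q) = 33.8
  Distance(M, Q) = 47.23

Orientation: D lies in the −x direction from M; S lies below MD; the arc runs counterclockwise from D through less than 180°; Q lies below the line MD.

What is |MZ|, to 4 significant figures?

37.30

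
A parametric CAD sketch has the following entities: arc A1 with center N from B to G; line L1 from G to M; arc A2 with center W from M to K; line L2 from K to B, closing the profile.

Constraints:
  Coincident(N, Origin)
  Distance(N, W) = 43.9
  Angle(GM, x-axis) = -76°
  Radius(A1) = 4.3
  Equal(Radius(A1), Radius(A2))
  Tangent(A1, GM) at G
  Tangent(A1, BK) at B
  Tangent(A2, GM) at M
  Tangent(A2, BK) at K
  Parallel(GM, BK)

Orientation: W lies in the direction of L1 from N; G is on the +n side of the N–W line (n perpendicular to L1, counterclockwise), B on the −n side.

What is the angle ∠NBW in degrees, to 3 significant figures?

84.4°

The slot axis is L1's direction at -76.0°, so u = (cos -76.0°, sin -76.0°) = (0.242, -0.970) and n = (−sin -76.0°, cos -76.0°) = (0.970, 0.242). N is at the origin and W lies 43.9 along u from N, so W = 43.9·u = (10.6, -42.6). Tangency of A1 to both parallel lines with radius 4.3 puts G and B at N ± 4.3·n: G = (4.17, 1.04), B = (-4.17, -1.04). Then cos ∠NBW = BN·BW / (|BN||BW|), giving 84.4°.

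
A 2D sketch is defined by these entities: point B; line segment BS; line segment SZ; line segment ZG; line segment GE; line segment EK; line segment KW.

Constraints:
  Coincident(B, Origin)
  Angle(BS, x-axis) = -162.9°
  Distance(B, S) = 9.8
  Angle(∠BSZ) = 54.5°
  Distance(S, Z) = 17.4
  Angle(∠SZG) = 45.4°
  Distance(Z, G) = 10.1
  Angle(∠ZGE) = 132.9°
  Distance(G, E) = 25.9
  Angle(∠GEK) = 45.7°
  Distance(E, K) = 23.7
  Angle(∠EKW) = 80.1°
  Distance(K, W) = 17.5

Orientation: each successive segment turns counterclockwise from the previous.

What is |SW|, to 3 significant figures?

12.1

B is at the origin; BS runs at -162.9° with length 9.8, so S = (-9.37, -2.88). ∠BSZ = 54.5° gives SZ at -37.4° from the x-axis; with |SZ| = 17.4, Z = (4.46, -13.4). ∠SZG = 45.4° gives ZG at 97.2° from the x-axis; with |ZG| = 10.1, G = (3.19, -3.43). ∠ZGE = 132.9° gives GE at 144° from the x-axis; with |GE| = 25.9, E = (-17.8, 11.7). ∠GEK = 45.7° gives EK at -81.4° from the x-axis; with |EK| = 23.7, K = (-14.3, -11.7). ∠EKW = 80.1° gives KW at 18.5° from the x-axis; with |KW| = 17.5, W = (2.30, -6.20). Then |SW| = |W − S| = 12.1.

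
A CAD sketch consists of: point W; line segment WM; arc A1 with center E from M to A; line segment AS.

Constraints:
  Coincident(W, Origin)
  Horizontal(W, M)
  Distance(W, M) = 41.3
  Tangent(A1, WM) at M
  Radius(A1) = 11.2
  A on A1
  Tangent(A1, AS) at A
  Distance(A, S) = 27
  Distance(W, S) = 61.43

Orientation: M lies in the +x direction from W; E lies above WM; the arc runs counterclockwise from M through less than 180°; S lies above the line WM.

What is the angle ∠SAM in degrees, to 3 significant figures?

129°

Checks: ∠(EM, MW) = 90.00° ✓; |EM| = 11.20 ✓; |EA| = 11.20 ✓; ∠(EA, AS) = 90.00° ✓; |AS| = 27.00 ✓; |WS| = 61.43 ✓.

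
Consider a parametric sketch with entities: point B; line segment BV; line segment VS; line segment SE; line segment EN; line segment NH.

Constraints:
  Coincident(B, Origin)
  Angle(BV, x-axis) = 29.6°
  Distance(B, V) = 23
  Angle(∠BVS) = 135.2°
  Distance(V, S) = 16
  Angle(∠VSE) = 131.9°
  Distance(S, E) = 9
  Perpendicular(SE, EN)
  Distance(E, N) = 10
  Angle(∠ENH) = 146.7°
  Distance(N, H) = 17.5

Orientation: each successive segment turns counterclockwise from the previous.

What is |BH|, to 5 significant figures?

13.586

B is at the origin; BV runs at 29.6° with length 23.0, so V = (19.998, 11.361). ∠BVS = 135.2° gives VS at 74.400° from the x-axis; with |VS| = 16.0, S = (24.301, 26.771). ∠VSE = 131.9° gives SE at 122.50° from the x-axis; with |SE| = 9.0, E = (19.465, 34.362). SE is perpendicular to EN, so EN runs at -147.50°; with |EN| = 10.0, N = (11.031, 28.989). ∠ENH = 146.7° gives NH at -114.20° from the x-axis; with |NH| = 17.5, H = (3.8578, 13.027). Then |BH| = |H − B| = 13.586.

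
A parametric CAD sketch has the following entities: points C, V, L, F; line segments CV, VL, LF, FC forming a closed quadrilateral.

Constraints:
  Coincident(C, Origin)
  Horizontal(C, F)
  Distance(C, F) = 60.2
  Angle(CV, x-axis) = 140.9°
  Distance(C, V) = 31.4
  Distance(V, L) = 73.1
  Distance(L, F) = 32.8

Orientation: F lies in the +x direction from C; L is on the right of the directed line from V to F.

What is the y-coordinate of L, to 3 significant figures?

-21.8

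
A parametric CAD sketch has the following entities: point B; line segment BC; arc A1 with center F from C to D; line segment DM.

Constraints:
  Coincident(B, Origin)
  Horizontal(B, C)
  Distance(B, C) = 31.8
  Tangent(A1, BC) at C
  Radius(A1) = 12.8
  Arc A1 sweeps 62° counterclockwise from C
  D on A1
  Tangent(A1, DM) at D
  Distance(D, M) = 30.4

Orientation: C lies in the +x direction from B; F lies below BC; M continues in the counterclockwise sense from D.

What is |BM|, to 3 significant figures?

34.2

On A1, C sits at bearing 90° from F; a 62° counterclockwise sweep puts D at bearing 152°, so D = F + 12.8·(cos 152°, sin 152°) = (20.5, -6.79). Tangency of A1 to DM means the radius FD is perpendicular to DM, so DM runs along (−sin 152°, cos 152°); with |DM| = 30.4, M = (6.23, -33.6). Then |BM| = |M − B| = 34.2.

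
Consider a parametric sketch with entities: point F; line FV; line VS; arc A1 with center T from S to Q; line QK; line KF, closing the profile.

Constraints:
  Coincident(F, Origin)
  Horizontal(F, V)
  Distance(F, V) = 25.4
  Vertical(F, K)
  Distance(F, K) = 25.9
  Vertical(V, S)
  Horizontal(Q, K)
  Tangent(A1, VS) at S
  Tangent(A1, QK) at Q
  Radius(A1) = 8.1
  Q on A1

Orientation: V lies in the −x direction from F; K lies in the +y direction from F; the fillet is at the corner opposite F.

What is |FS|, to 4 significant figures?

31.02

F is at the origin; F and V share the same y with |FV| = 25.4 and V on the −x side, so V = (-25.40, 0.000). F and K share the same x with |FK| = 25.9 and K on the +y side, so K = (0.000, 25.90). The virtual corner opposite F is at (-25.40, 25.90). The tangent condition forces TS to be normal to VS and tangency of A1 to QK means the radius TQ is perpendicular to QK, with radius 8.1, so the center T sits 8.1 in from both sides at T = (-17.30, 17.80). That places the tangent points at S = (-25.40, 17.80) on VS and Q = (-17.30, 25.90) on QK. Then |FS| = |S − F| = 31.02.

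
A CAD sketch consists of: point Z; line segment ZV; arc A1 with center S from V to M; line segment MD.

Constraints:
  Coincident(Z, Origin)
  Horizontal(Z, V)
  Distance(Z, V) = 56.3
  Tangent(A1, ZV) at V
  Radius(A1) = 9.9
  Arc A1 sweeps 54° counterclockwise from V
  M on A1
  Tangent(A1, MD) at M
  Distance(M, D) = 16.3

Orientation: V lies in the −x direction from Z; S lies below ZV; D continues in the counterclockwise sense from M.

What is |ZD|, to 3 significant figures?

75.9

Z is at the origin; ZV is horizontal with |ZV| = 56.3 and V on the −x side, so V = (-56.3, 0.00). The tangent condition forces SV to be normal to ZV, so S = V + (0, -9.9) = (-56.3, -9.90). On A1, V sits at bearing 90° from S; a 54° counterclockwise sweep puts M at bearing 144°, so M = S + 9.9·(cos 144°, sin 144°) = (-64.3, -4.08). The tangent condition forces SM to be normal to MD, so MD runs along (−sin 144°, cos 144°); with |MD| = 16.3, D = (-73.9, -17.3). Then |ZD| = |D − Z| = 75.9.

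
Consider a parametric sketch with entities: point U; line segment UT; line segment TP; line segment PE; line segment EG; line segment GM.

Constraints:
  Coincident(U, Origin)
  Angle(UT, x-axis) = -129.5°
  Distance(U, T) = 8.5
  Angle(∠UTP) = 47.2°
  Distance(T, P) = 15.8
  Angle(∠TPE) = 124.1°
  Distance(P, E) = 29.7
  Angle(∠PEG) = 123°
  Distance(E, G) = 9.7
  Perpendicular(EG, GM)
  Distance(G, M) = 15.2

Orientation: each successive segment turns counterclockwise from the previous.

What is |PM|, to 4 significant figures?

27.64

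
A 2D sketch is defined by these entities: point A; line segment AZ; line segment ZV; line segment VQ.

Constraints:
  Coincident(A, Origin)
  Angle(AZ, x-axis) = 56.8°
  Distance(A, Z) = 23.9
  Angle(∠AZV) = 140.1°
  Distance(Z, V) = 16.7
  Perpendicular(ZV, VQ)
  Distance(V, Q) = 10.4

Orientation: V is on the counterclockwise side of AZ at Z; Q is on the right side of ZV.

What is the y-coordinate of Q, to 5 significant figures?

37.798

A is at the origin; AZ runs at 56.8° with length 23.9, so Z = 23.9·(cos 56.8°, sin 56.8°) = (13.087, 19.999). ∠AZV = 140.1°, so ZV runs at 56.8° + (180° − 140.1°) = 96.700° from the x-axis; with |ZV| = 16.7, V = Z + 16.7·(cos 96.700°, sin 96.700°) = (11.138, 36.585). ZV ⟂ VQ; with |VQ| = 10.4 on the right of ZV, Q = V + 10.4·(0.99317, 0.11667) = (21.467, 37.798). So Q.y = 37.798.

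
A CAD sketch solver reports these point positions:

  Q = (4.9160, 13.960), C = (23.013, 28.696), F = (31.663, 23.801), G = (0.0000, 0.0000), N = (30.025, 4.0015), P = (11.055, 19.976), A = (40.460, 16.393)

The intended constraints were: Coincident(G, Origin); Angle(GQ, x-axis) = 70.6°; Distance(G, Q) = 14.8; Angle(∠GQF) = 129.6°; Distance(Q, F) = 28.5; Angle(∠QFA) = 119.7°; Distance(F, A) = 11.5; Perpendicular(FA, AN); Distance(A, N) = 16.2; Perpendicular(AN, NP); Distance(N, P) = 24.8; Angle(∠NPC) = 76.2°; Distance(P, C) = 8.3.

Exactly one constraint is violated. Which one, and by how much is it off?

Distance(P, C) = 8.3 — off by 6.50.

G = (0.00, 0.00) ✓; GQ at 70.60° ✓; |GQ| = 14.80 ✓; ∠GQF = 129.6° ✓; |QF| = 28.50 ✓; ∠QFA = 119.7° ✓; |FA| = 11.50 ✓; ∠(FA, AN) = 90.00° ✓; |AN| = 16.20 ✓; ∠(AN, NP) = 90.00° ✓; |NP| = 24.80 ✓; ∠NPC = 76.20° ✓; |PC| = 14.80 ✗.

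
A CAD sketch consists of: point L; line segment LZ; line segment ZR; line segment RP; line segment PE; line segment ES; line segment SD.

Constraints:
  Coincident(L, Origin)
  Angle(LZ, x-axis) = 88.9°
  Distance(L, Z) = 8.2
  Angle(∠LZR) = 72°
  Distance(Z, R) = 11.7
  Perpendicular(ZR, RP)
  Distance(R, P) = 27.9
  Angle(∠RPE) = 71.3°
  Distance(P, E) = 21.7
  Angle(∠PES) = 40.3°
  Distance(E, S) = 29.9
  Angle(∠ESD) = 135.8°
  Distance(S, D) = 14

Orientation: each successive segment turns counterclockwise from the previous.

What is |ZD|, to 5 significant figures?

35.360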